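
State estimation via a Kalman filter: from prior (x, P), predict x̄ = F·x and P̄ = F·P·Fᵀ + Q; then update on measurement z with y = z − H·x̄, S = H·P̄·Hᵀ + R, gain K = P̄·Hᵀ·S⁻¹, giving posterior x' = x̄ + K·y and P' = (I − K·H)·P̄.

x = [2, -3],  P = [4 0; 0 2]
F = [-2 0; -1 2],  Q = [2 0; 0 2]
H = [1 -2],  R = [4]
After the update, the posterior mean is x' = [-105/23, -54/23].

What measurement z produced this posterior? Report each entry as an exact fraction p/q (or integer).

z = [-1]

x̄ = F·x = [-4, -8]
P̄ = F·P·Fᵀ + Q = [18 8; 8 14]
S = H·P̄·Hᵀ + R = [46]
K = P̄·Hᵀ·S⁻¹ = [1/23; -10/23]
x' − x̄ = [-13/23, 130/23] = K·y
y = (KᵀK)⁻¹·Kᵀ·(x' − x̄) = [-13]
z = y + H·x̄ = [-13] + [12] = [-1]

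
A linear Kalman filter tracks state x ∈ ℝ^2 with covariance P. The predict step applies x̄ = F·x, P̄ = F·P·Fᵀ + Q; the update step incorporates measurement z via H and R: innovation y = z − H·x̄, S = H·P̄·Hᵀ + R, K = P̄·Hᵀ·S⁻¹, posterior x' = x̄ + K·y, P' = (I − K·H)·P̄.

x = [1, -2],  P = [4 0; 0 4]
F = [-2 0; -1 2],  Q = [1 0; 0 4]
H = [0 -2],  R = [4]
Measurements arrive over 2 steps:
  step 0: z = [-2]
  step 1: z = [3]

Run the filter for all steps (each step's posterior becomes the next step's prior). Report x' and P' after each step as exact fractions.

step 0: x' = [-2/25, 19/25], P' = [361/25 8/25; 8/25 24/25]
step 1: x' = [-2051/550, -299/220], P' = [6637/275 69/55; 69/55 21/22]

step 0: x̄ = F·x = [-2, -5]
step 0: P̄ = F·P·Fᵀ + Q = [17 8; 8 24]
step 0: y = z − H·x̄ = [-12]
step 0: S = H·P̄·Hᵀ + R = [100]
step 0: K = P̄·Hᵀ·S⁻¹ = [-4/25; -12/25]
step 0: x' = x̄ + K·y = [-2/25, 19/25]
step 0: P' = (I − K·H)·P̄ = [361/25 8/25; 8/25 24/25]
step 1: x̄ = F·x = [4/25, 8/5]
step 1: P̄ = F·P·Fᵀ + Q = [1469/25 138/5; 138/5 21]
step 1: y = z − H·x̄ = [31/5]
step 1: S = H·P̄·Hᵀ + R = [88]
step 1: K = P̄·Hᵀ·S⁻¹ = [-69/110; -21/44]
step 1: x' = x̄ + K·y = [-2051/550, -299/220]
step 1: P' = (I − K·H)·P̄ = [6637/275 69/55; 69/55 21/22]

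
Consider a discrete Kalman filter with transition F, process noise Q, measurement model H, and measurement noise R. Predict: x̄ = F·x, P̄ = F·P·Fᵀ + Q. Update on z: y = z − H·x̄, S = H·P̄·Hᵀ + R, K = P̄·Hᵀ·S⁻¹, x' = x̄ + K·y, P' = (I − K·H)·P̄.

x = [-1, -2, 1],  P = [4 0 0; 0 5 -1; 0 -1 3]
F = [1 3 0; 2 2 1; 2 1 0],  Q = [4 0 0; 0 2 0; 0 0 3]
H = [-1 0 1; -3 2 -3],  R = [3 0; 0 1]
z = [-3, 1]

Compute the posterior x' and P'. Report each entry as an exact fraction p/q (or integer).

x' = [263/335, -14579/13735, -25196/13735]
P' = [779/335 1693/335 377/335; 1693/335 214611/13735 74639/13735; 377/335 74639/13735 35356/13735]

x̄ = F·x = [-7, -5, -4]
P̄ = F·P·Fᵀ + Q = [53 35 23; 35 37 25; 23 25 24]
y = z − H·x̄ = [-6, -22]
S = H·P̄·Hᵀ + R = [34 67; 67 536]
K = P̄·Hᵀ·S⁻¹ = [-2/5 -82/335; 26/205 -2934/13735; 99/205 -3161/13735]
x' = x̄ + K·y = [263/335, -14579/13735, -25196/13735]
P' = (I − K·H)·P̄ = [779/335 1693/335 377/335; 1693/335 214611/13735 74639/13735; 377/335 74639/13735 35356/13735]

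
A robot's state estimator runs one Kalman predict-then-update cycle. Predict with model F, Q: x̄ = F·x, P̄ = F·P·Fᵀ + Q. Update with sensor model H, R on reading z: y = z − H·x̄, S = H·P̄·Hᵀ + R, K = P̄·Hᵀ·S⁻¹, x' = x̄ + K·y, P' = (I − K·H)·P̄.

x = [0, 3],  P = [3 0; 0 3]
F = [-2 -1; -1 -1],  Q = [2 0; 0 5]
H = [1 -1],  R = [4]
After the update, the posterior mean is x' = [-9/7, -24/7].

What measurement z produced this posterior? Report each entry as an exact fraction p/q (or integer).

x̄ = F·x = [-3, -3]
P̄ = F·P·Fᵀ + Q = [17 9; 9 11]
S = H·P̄·Hᵀ + R = [14]
K = P̄·Hᵀ·S⁻¹ = [4/7; -1/7]
x' − x̄ = [12/7, -3/7] = K·y
y = (KᵀK)⁻¹·Kᵀ·(x' − x̄) = [3]
z = y + H·x̄ = [3] + [0] = [3]

z = [3]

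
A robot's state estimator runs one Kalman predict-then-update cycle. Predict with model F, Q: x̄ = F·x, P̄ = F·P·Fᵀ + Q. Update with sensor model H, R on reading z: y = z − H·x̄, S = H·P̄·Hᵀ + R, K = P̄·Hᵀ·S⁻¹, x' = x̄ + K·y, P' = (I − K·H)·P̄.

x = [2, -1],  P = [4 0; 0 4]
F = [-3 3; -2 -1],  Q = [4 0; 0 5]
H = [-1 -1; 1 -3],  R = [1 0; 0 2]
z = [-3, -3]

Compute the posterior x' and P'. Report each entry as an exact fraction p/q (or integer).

x' = [40335/28577, 42000/28577]
P' = [19468/28577 1780/28577; 1780/28577 5318/28577]

x̄ = F·x = [-9, -3]
P̄ = F·P·Fᵀ + Q = [76 12; 12 25]
y = z − H·x̄ = [-15, -3]
S = H·P̄·Hᵀ + R = [126 23; 23 231]
K = P̄·Hᵀ·S⁻¹ = [-21248/28577 7064/28577; -7098/28577 -7087/28577]
x' = x̄ + K·y = [40335/28577, 42000/28577]
P' = (I − K·H)·P̄ = [19468/28577 1780/28577; 1780/28577 5318/28577]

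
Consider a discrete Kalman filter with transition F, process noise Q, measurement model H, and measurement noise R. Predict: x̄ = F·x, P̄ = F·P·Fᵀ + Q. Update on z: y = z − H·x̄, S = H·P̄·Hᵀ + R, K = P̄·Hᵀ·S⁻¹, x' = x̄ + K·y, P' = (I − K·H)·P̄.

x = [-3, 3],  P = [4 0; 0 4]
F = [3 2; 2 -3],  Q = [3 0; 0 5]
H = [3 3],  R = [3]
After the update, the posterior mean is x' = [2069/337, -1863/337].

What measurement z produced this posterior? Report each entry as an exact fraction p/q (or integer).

z = [2]

x̄ = F·x = [-3, -15]
P̄ = F·P·Fᵀ + Q = [55 0; 0 57]
S = H·P̄·Hᵀ + R = [1011]
K = P̄·Hᵀ·S⁻¹ = [55/337; 57/337]
x' − x̄ = [3080/337, 3192/337] = K·y
y = (KᵀK)⁻¹·Kᵀ·(x' − x̄) = [56]
z = y + H·x̄ = [56] + [-54] = [2]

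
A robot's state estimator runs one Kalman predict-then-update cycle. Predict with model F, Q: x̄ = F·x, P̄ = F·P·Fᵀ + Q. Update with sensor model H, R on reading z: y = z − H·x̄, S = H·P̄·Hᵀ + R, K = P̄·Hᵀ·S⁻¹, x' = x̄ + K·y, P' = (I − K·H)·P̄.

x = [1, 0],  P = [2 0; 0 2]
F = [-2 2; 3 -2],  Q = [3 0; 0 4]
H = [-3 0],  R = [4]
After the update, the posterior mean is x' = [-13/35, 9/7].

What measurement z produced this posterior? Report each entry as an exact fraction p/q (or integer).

z = [1]

x̄ = F·x = [-2, 3]
P̄ = F·P·Fᵀ + Q = [19 -20; -20 30]
S = H·P̄·Hᵀ + R = [175]
K = P̄·Hᵀ·S⁻¹ = [-57/175; 12/35]
x' − x̄ = [57/35, -12/7] = K·y
y = (KᵀK)⁻¹·Kᵀ·(x' − x̄) = [-5]
z = y + H·x̄ = [-5] + [6] = [1]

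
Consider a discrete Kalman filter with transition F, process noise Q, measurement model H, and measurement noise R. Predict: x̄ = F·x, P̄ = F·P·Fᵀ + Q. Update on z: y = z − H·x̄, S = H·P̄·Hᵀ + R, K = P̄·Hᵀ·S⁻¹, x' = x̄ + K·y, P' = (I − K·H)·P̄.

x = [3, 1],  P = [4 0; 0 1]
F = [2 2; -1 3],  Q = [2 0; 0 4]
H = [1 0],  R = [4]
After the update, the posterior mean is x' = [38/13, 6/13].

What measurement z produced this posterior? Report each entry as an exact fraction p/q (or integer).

x̄ = F·x = [8, 0]
P̄ = F·P·Fᵀ + Q = [22 -2; -2 17]
S = H·P̄·Hᵀ + R = [26]
K = P̄·Hᵀ·S⁻¹ = [11/13; -1/13]
x' − x̄ = [-66/13, 6/13] = K·y
y = (KᵀK)⁻¹·Kᵀ·(x' − x̄) = [-6]
z = y + H·x̄ = [-6] + [8] = [2]

z = [2]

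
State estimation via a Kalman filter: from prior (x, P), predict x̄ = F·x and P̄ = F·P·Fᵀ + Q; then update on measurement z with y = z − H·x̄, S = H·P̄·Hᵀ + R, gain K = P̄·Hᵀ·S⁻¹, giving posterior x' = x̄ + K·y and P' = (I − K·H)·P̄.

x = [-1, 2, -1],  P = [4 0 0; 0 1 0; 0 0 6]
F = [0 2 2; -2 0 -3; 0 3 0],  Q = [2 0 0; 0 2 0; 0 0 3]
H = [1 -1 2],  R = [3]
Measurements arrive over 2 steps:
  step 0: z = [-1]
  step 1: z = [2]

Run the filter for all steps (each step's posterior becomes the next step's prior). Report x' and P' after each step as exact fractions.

step 0: x' = [-94/83, 775/83, 398/83], P' = [462/83 -180/83 -282/83; -180/83 2088/83 1080/83; -282/83 1080/83 696/83]
step 1: x' = [182262/229457, 143870/229457, 222015/229457], P' = [1423286/229457 572132/229457 -325428/229457; 572132/229457 1964798/229457 649860/229457; -325428/229457 649860/229457 586239/229457]

step 0: x̄ = F·x = [2, 5, 6]
step 0: P̄ = F·P·Fᵀ + Q = [30 -36 6; -36 72 0; 6 0 12]
step 0: y = z − H·x̄ = [-10]
step 0: S = H·P̄·Hᵀ + R = [249]
step 0: K = P̄·Hᵀ·S⁻¹ = [26/83; -36/83; 10/83]
step 0: x' = x̄ + K·y = [-94/83, 775/83, 398/83]
step 0: P' = (I − K·H)·P̄ = [462/83 -180/83 -282/83; -180/83 2088/83 1080/83; -282/83 1080/83 696/83]
step 1: x̄ = F·x = [2346/83, -1006/83, 2325/83]
step 1: P̄ = F·P·Fᵀ + Q = [19942/83 -8808/83 19008/83; -8808/83 4894/83 -8640/83; 19008/83 -8640/83 19041/83]
step 1: y = z − H·x̄ = [-7836/83]
step 1: S = H·P̄·Hᵀ + R = [229457/83]
step 1: K = P̄·Hᵀ·S⁻¹ = [66766/229457; -30982/229457; 65730/229457]
step 1: x' = x̄ + K·y = [182262/229457, 143870/229457, 222015/229457]
step 1: P' = (I − K·H)·P̄ = [1423286/229457 572132/229457 -325428/229457; 572132/229457 1964798/229457 649860/229457; -325428/229457 649860/229457 586239/229457]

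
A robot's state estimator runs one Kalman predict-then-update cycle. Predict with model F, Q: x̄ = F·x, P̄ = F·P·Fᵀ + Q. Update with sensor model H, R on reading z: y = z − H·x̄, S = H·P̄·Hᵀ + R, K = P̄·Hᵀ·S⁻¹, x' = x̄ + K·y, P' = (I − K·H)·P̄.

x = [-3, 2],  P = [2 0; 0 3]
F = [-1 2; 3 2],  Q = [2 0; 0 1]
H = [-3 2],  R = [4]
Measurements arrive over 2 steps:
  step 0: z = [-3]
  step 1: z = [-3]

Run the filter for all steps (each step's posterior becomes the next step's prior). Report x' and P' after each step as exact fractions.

step 0: x̄ = F·x = [7, -5]
step 0: P̄ = F·P·Fᵀ + Q = [16 6; 6 31]
step 0: y = z − H·x̄ = [28]
step 0: S = H·P̄·Hᵀ + R = [200]
step 0: K = P̄·Hᵀ·S⁻¹ = [-9/50; 11/50]
step 0: x' = x̄ + K·y = [49/25, 29/25]
step 0: P' = (I − K·H)·P̄ = [238/25 348/25; 348/25 533/25]
step 1: x̄ = F·x = [9/25, 41/5]
step 1: P̄ = F·P·Fᵀ + Q = [1028/25 562/5; 562/5 339]
step 1: y = z − H·x̄ = [-458/25]
step 1: S = H·P̄·Hᵀ + R = [9532/25]
step 1: K = P̄·Hᵀ·S⁻¹ = [634/2383; 2130/2383]
step 1: x' = x̄ + K·y = [-10757/2383, -19481/2383]
step 1: P' = (I − K·H)·P̄ = [33676/2383 51782/2383; 51782/2383 81933/2383]

step 0: x' = [49/25, 29/25], P' = [238/25 348/25; 348/25 533/25]
step 1: x' = [-10757/2383, -19481/2383], P' = [33676/2383 51782/2383; 51782/2383 81933/2383]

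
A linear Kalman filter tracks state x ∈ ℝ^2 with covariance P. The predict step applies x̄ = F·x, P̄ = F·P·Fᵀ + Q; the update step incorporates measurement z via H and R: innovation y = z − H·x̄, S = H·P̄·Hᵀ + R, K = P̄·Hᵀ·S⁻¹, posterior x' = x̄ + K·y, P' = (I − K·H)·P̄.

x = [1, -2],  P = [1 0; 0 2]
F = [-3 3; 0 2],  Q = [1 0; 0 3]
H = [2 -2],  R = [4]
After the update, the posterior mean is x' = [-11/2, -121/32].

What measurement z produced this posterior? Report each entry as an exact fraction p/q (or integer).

z = [-3]

x̄ = F·x = [-9, -4]
P̄ = F·P·Fᵀ + Q = [28 12; 12 11]
S = H·P̄·Hᵀ + R = [64]
K = P̄·Hᵀ·S⁻¹ = [1/2; 1/32]
x' − x̄ = [7/2, 7/32] = K·y
y = (KᵀK)⁻¹·Kᵀ·(x' − x̄) = [7]
z = y + H·x̄ = [7] + [-10] = [-3]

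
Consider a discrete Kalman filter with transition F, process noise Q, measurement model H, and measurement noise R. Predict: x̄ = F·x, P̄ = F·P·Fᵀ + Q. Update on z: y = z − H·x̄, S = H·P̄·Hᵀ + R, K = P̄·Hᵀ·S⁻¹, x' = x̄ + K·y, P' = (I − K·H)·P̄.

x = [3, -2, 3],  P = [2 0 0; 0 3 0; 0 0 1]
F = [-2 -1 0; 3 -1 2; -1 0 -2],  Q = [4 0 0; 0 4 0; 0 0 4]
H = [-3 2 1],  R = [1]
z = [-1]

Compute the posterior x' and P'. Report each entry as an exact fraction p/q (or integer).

x̄ = F·x = [-4, 17, -9]
P̄ = F·P·Fᵀ + Q = [15 -9 4; -9 29 -10; 4 -10 10]
y = z − H·x̄ = [-38]
S = H·P̄·Hᵀ + R = [306]
K = P̄·Hᵀ·S⁻¹ = [-59/306; 25/102; -11/153]
x' = x̄ + K·y = [509/153, 392/51, -959/153]
P' = (I − K·H)·P̄ = [1109/306 557/102 -37/153; 557/102 361/34 -235/51; -37/153 -235/51 1288/153]

x' = [509/153, 392/51, -959/153]
P' = [1109/306 557/102 -37/153; 557/102 361/34 -235/51; -37/153 -235/51 1288/153]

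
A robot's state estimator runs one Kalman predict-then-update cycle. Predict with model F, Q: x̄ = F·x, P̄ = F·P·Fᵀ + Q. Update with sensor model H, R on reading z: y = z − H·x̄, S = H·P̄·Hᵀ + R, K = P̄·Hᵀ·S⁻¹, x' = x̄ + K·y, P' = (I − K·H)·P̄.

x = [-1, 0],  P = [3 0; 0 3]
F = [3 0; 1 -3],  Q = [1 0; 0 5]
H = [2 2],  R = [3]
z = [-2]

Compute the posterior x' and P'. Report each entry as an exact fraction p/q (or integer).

x' = [-179/109, 67/109]
P' = [3680/327 -3569/327; -3569/327 3701/327]

x̄ = F·x = [-3, -1]
P̄ = F·P·Fᵀ + Q = [28 9; 9 35]
y = z − H·x̄ = [6]
S = H·P̄·Hᵀ + R = [327]
K = P̄·Hᵀ·S⁻¹ = [74/327; 88/327]
x' = x̄ + K·y = [-179/109, 67/109]
P' = (I − K·H)·P̄ = [3680/327 -3569/327; -3569/327 3701/327]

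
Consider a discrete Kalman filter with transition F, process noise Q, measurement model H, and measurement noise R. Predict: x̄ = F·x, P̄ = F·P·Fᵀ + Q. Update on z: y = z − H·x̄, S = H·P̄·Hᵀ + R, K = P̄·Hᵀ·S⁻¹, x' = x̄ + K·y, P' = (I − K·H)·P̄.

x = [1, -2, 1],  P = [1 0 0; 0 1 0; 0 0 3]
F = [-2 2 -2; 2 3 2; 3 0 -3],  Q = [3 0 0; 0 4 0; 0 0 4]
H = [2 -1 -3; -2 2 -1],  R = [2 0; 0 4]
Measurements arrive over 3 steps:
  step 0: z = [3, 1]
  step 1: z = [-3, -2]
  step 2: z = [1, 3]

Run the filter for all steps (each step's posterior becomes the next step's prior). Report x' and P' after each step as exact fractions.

step 0: x' = [-305911/65536, -86347/16384, -9491/4096], P' = [229877/32768 62897/8192 4233/2048; 62897/8192 18749/2048 1077/512; 4233/2048 1077/512 109/128]
step 1: x' = [404607741/957766633, -252549903/1915533266, 1294717960/957766633], P' = [6913025355/957766633 7764421436/957766633 2042365682/957766633; 7764421436/957766633 9437867833/957766633 2154125648/957766633; 2042365682/957766633 2154125648/957766633 826651832/957766633]
step 2: x' = [-321518791613414/114356476755761, -216483258215425/114356476755761, -187070094826703/114356476755761], P' = [824699001322647/114356476755761 927680561005708/114356476755761 243096243117874/114356476755761; 927680561005708/114356476755761 1129211175476186/114356476755761 256747882424608/114356476755761; 243096243117874/114356476755761 256747882424608/114356476755761 98312932511416/114356476755761]

step 0: x̄ = F·x = [-8, -2, 0]
step 0: P̄ = F·P·Fᵀ + Q = [23 -10 12; -10 29 -12; 12 -12 40]
step 0: y = z − H·x̄ = [17, -11]
step 0: S = H·P̄·Hᵀ + R = [307 18; 18 428]
step 0: K = P̄·Hᵀ·S⁻¹ = [2491/32768 -12153/65536; -449/8192 3483/16384; -537/2048 -797/4096]
step 0: x' = x̄ + K·y = [-305911/65536, -86347/16384, -9491/4096]
step 0: P' = (I − K·H)·P̄ = [229877/32768 62897/8192 4233/2048; 62897/8192 18749/2048 1077/512; 4233/2048 1077/512 109/128]
step 1: x̄ = F·x = [112379/32768, -975849/32768, -462165/65536]
step 1: P̄ = F·P·Fᵀ + Q = [76765/8192 -103519/8192 -57939/16384; -103519/8192 2062517/8192 1427889/16384; -57939/16384 1427889/16384 1231997/32768]
step 1: y = z − H·x̄ = [-3984317/65536, 3759675/65536]
step 1: S = H·P̄·Hᵀ + R = [40813325/32768 -31259243/32768; -31259243/32768 27017565/32768]
step 1: K = P̄·Hᵀ·S⁻¹ = [-32733886/957766633 -84893380/957766633; -371401905/1915533266 596383573/1915533266; -274674890/957766633 -150782975/957766633]
step 1: x' = x̄ + K·y = [404607741/957766633, -252549903/1915533266, 1294717960/957766633]
step 1: P' = (I − K·H)·P̄ = [6913025355/957766633 7764421436/957766633 2042365682/957766633; 7764421436/957766633 9437867833/957766633 2154125648/957766633; 2042365682/957766633 2154125648/957766633 826651832/957766633]
step 2: x̄ = F·x = [-3651201305/957766633, 6039653095/1915533266, -2670330657/957766633]
step 2: P̄ = F·P·Fᵀ + Q = [8574028763/957766633 -10507521374/957766633 -2856466410/957766633; -10507521374/957766633 255092076241/957766633 87010903230/957766633; -2856466410/957766633 87010903230/957766633 36725578939/957766633]
step 2: y = z − H·x̄ = [6538007639/1915533266, -13139086463/957766633]
step 2: S = H·P̄·Hᵀ + R = [1220207036806/957766633 -943829040751/957766633; -943829040751/957766633 819811757919/957766633]
step 2: K = P̄·Hᵀ·S⁻¹ = [-3785643857018/114356476755761 -9283280937938/114356476755761; -22046850369297/114356476755761 36578336629087/114356476755761; -32747096861554/114356476755761 -17752413474487/114356476755761]
step 2: x' = x̄ + K·y = [-321518791613414/114356476755761, -216483258215425/114356476755761, -187070094826703/114356476755761]
step 2: P' = (I − K·H)·P̄ = [824699001322647/114356476755761 927680561005708/114356476755761 243096243117874/114356476755761; 927680561005708/114356476755761 1129211175476186/114356476755761 256747882424608/114356476755761; 243096243117874/114356476755761 256747882424608/114356476755761 98312932511416/114356476755761]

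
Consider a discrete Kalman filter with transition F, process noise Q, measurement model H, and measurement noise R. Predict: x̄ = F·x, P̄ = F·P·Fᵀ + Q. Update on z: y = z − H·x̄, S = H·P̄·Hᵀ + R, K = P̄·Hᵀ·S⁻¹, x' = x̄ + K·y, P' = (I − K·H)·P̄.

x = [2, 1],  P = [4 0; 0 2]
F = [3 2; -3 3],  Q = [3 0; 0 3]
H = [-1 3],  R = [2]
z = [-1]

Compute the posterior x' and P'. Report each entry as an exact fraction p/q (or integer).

x' = [1872/353, 501/353]
P' = [19021/706 6261/706; 6261/706 2217/706]

x̄ = F·x = [8, -3]
P̄ = F·P·Fᵀ + Q = [47 -24; -24 57]
y = z − H·x̄ = [16]
S = H·P̄·Hᵀ + R = [706]
K = P̄·Hᵀ·S⁻¹ = [-119/706; 195/706]
x' = x̄ + K·y = [1872/353, 501/353]
P' = (I − K·H)·P̄ = [19021/706 6261/706; 6261/706 2217/706]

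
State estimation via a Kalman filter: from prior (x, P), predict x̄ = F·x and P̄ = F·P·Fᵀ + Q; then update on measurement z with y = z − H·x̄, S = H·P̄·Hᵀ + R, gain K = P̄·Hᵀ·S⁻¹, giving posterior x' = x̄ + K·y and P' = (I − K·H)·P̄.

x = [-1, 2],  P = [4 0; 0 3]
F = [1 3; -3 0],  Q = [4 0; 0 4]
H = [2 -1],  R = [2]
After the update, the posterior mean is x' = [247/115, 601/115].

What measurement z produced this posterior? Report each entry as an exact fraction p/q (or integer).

x̄ = F·x = [5, 3]
P̄ = F·P·Fᵀ + Q = [35 -12; -12 40]
S = H·P̄·Hᵀ + R = [230]
K = P̄·Hᵀ·S⁻¹ = [41/115; -32/115]
x' − x̄ = [-328/115, 256/115] = K·y
y = (KᵀK)⁻¹·Kᵀ·(x' − x̄) = [-8]
z = y + H·x̄ = [-8] + [7] = [-1]

z = [-1]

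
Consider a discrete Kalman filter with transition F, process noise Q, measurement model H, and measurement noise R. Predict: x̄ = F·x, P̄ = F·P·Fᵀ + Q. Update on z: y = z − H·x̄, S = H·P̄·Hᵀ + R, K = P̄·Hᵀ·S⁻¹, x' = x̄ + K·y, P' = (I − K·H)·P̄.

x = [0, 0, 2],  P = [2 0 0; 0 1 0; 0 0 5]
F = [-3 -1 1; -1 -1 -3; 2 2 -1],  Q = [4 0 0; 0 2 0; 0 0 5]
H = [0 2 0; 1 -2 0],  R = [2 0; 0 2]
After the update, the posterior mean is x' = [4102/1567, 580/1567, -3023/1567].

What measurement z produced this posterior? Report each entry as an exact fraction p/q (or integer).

x̄ = F·x = [2, -6, -2]
P̄ = F·P·Fᵀ + Q = [28 -8 -19; -8 50 9; -19 9 22]
S = H·P̄·Hᵀ + R = [202 -216; -216 262]
K = P̄·Hᵀ·S⁻¹ = [1328/1567 1358/1567; 718/1567 -54/1567; -819/1567 -1793/3134]
x' − x̄ = [968/1567, 9982/1567, 111/1567] = K·y
y = (KᵀK)⁻¹·Kᵀ·(x' − x̄) = [13, -12]
z = y + H·x̄ = [13, -12] + [-12, 14] = [1, 2]

z = [1, 2]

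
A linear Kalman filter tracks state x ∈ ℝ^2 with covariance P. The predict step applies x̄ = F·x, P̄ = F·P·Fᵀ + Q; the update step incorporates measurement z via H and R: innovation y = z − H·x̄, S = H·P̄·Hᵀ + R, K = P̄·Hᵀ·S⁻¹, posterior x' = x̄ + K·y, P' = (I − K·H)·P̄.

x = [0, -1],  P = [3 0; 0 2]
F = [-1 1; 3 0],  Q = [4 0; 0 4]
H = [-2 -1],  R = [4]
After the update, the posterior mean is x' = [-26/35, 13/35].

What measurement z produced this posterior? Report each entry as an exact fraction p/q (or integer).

x̄ = F·x = [-1, 0]
P̄ = F·P·Fᵀ + Q = [9 -9; -9 31]
S = H·P̄·Hᵀ + R = [35]
K = P̄·Hᵀ·S⁻¹ = [-9/35; -13/35]
x' − x̄ = [9/35, 13/35] = K·y
y = (KᵀK)⁻¹·Kᵀ·(x' − x̄) = [-1]
z = y + H·x̄ = [-1] + [2] = [1]

z = [1]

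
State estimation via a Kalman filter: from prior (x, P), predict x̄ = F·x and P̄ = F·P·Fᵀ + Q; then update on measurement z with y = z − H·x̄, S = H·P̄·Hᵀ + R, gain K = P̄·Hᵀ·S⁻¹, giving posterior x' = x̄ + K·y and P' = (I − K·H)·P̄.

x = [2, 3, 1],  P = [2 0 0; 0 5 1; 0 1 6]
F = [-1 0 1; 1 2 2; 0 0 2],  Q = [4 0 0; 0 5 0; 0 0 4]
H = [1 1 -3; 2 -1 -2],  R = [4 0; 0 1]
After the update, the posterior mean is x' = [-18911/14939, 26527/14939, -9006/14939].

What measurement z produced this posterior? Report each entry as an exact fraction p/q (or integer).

x̄ = F·x = [-1, 10, 2]
P̄ = F·P·Fᵀ + Q = [12 12 12; 12 59 28; 12 28 28]
S = H·P̄·Hᵀ + R = [111 77; 77 188]
K = P̄·Hᵀ·S⁻¹ = [-1332/14939 -408/14939; 4563/14939 -9100/14939; -3652/14939 -3272/14939]
x' − x̄ = [-3972/14939, -122863/14939, -38884/14939] = K·y
y = (KᵀK)⁻¹·Kᵀ·(x' − x̄) = [-1, 13]
z = y + H·x̄ = [-1, 13] + [3, -16] = [2, -3]

z = [2, -3]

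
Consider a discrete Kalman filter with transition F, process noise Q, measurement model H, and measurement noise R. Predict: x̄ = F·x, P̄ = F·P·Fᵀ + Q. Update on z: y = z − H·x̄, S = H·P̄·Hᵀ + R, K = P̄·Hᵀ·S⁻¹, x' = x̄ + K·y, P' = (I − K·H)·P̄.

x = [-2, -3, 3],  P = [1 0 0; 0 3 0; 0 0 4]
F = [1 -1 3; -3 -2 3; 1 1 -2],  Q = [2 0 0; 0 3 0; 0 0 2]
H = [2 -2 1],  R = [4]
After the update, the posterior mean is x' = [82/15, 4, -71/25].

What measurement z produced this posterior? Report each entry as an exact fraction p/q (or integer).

z = [1]

x̄ = F·x = [10, 21, -11]
P̄ = F·P·Fᵀ + Q = [42 39 -26; 39 60 -33; -26 -33 22]
S = H·P̄·Hᵀ + R = [150]
K = P̄·Hᵀ·S⁻¹ = [-2/15; -1/2; 6/25]
x' − x̄ = [-68/15, -17, 204/25] = K·y
y = (KᵀK)⁻¹·Kᵀ·(x' − x̄) = [34]
z = y + H·x̄ = [34] + [-33] = [1]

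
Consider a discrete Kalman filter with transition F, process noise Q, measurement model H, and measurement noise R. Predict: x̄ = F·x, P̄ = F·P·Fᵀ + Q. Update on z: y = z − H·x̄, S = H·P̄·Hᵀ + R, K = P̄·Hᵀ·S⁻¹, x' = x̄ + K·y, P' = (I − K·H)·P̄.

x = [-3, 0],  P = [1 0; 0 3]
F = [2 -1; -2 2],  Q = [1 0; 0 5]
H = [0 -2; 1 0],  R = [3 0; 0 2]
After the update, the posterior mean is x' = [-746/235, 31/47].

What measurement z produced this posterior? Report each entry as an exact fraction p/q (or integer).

x̄ = F·x = [-6, 6]
P̄ = F·P·Fᵀ + Q = [8 -10; -10 21]
S = H·P̄·Hᵀ + R = [87 20; 20 10]
K = P̄·Hᵀ·S⁻¹ = [4/47 148/235; -22/47 -3/47]
x' − x̄ = [664/235, -251/47] = K·y
y = (KᵀK)⁻¹·Kᵀ·(x' − x̄) = [11, 3]
z = y + H·x̄ = [11, 3] + [-12, -6] = [-1, -3]

z = [-1, -3]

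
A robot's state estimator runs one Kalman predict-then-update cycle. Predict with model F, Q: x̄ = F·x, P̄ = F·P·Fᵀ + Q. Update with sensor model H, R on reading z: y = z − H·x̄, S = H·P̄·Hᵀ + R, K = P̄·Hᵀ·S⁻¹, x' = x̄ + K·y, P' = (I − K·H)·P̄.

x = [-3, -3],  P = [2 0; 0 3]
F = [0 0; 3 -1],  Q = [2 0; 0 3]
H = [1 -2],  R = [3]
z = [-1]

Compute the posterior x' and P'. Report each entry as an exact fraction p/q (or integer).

x' = [-26/101, 18/101]
P' = [198/101 96/101; 96/101 120/101]

x̄ = F·x = [0, -6]
P̄ = F·P·Fᵀ + Q = [2 0; 0 24]
y = z − H·x̄ = [-13]
S = H·P̄·Hᵀ + R = [101]
K = P̄·Hᵀ·S⁻¹ = [2/101; -48/101]
x' = x̄ + K·y = [-26/101, 18/101]
P' = (I − K·H)·P̄ = [198/101 96/101; 96/101 120/101]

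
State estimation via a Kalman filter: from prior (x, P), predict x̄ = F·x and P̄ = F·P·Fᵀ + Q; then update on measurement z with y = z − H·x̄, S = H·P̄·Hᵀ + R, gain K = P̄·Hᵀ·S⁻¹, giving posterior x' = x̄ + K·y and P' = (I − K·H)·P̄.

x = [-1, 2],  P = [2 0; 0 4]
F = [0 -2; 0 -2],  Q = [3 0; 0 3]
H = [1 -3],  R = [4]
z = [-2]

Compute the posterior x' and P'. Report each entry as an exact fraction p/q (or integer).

x' = [-51/49, 9/49]
P' = [1021/98 379/98; 379/98 181/98]

x̄ = F·x = [-4, -4]
P̄ = F·P·Fᵀ + Q = [19 16; 16 19]
y = z − H·x̄ = [-10]
S = H·P̄·Hᵀ + R = [98]
K = P̄·Hᵀ·S⁻¹ = [-29/98; -41/98]
x' = x̄ + K·y = [-51/49, 9/49]
P' = (I − K·H)·P̄ = [1021/98 379/98; 379/98 181/98]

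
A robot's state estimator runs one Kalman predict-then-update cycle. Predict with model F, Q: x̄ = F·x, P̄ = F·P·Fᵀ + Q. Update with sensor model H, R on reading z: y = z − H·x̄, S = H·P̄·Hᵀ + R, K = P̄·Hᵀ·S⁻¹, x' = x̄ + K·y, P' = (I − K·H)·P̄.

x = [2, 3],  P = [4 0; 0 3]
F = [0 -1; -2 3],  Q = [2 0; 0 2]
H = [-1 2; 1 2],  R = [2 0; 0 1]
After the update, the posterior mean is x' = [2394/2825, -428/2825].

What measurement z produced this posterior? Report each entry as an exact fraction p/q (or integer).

z = [-2, 1]

x̄ = F·x = [-3, 5]
P̄ = F·P·Fᵀ + Q = [5 -9; -9 45]
S = H·P̄·Hᵀ + R = [223 175; 175 150]
K = P̄·Hᵀ·S⁻¹ = [-47/113 1126/2825; 27/113 738/2825]
x' − x̄ = [10869/2825, -14553/2825] = K·y
y = (KᵀK)⁻¹·Kᵀ·(x' − x̄) = [-15, -6]
z = y + H·x̄ = [-15, -6] + [13, 7] = [-2, 1]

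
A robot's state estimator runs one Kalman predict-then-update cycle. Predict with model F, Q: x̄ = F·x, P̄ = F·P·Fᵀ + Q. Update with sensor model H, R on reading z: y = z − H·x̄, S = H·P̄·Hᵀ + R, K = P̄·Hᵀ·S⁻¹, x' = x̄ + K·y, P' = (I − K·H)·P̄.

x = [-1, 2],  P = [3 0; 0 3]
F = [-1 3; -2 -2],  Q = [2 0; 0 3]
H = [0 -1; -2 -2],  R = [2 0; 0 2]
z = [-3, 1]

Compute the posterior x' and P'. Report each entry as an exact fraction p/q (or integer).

x̄ = F·x = [7, -2]
P̄ = F·P·Fᵀ + Q = [32 -12; -12 27]
y = z − H·x̄ = [-5, 11]
S = H·P̄·Hᵀ + R = [29 30; 30 142]
K = P̄·Hᵀ·S⁻¹ = [1452/1609 -760/1609; -1467/1609 -30/1609]
x' = x̄ + K·y = [-4357/1609, 3787/1609]
P' = (I − K·H)·P̄ = [3664/1609 -2904/1609; -2904/1609 2934/1609]

x' = [-4357/1609, 3787/1609]
P' = [3664/1609 -2904/1609; -2904/1609 2934/1609]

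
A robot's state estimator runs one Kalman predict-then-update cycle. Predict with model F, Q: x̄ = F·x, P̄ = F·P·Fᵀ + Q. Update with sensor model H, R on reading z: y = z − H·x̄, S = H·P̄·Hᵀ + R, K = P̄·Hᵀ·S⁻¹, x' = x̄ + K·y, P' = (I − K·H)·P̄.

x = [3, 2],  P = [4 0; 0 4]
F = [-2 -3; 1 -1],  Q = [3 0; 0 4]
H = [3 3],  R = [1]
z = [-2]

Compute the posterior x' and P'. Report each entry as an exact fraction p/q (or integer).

x' = [-2625/676, 541/169]
P' = [5851/676 -1448/169; -1448/169 1452/169]

x̄ = F·x = [-12, 1]
P̄ = F·P·Fᵀ + Q = [55 4; 4 12]
y = z − H·x̄ = [31]
S = H·P̄·Hᵀ + R = [676]
K = P̄·Hᵀ·S⁻¹ = [177/676; 12/169]
x' = x̄ + K·y = [-2625/676, 541/169]
P' = (I − K·H)·P̄ = [5851/676 -1448/169; -1448/169 1452/169]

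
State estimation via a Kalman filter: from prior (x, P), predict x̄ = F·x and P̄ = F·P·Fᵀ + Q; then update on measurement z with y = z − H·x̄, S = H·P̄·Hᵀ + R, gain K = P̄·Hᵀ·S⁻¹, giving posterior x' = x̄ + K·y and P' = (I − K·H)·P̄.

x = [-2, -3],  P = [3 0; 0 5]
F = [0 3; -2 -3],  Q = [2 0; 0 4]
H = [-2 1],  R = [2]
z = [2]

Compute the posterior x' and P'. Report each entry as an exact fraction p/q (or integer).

x̄ = F·x = [-9, 13]
P̄ = F·P·Fᵀ + Q = [47 -45; -45 61]
y = z − H·x̄ = [-29]
S = H·P̄·Hᵀ + R = [431]
K = P̄·Hᵀ·S⁻¹ = [-139/431; 151/431]
x' = x̄ + K·y = [152/431, 1224/431]
P' = (I − K·H)·P̄ = [936/431 1594/431; 1594/431 3490/431]

x' = [152/431, 1224/431]
P' = [936/431 1594/431; 1594/431 3490/431]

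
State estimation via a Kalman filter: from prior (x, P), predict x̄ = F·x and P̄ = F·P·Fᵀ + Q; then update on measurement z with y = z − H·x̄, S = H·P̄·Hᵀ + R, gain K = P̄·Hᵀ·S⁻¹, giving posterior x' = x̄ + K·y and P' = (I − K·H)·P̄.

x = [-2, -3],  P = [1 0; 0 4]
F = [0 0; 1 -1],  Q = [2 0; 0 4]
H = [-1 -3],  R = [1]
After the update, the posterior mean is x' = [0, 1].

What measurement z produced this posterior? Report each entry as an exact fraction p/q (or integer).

x̄ = F·x = [0, 1]
P̄ = F·P·Fᵀ + Q = [2 0; 0 9]
S = H·P̄·Hᵀ + R = [84]
K = P̄·Hᵀ·S⁻¹ = [-1/42; -9/28]
x' − x̄ = [0, 0] = K·y
y = (KᵀK)⁻¹·Kᵀ·(x' − x̄) = [0]
z = y + H·x̄ = [0] + [-3] = [-3]

z = [-3]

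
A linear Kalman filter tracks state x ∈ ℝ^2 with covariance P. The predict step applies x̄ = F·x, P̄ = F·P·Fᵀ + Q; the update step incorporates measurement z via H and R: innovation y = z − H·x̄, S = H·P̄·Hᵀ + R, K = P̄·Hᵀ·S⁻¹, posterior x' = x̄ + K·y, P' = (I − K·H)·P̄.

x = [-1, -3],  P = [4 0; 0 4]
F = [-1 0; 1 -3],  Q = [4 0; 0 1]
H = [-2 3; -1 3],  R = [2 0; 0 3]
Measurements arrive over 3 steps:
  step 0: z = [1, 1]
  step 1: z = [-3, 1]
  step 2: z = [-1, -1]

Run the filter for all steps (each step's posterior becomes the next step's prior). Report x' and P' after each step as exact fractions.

step 0: x' = [4799/4963, 4335/4963], P' = [14088/4963 7464/4963; 7464/4963 4614/4963]
step 1: x' = [227663/151273, 453379/1664003], P' = [403500/151273 209856/151273; 209856/151273 1412270/1664003]
step 2: x' = [-103687529/533583667, -196871539/533583667], P' = [1388220672/533583667 719802408/533583667; 719802408/533583667 440955742/533583667]

step 0: x̄ = F·x = [1, 8]
step 0: P̄ = F·P·Fᵀ + Q = [8 -4; -4 41]
step 0: y = z − H·x̄ = [-21, -22]
step 0: S = H·P̄·Hᵀ + R = [451 421; 421 404]
step 0: K = P̄·Hᵀ·S⁻¹ = [-2892/4963 2768/4963; -543/4963 2126/4963]
step 0: x' = x̄ + K·y = [4799/4963, 4335/4963]
step 0: P' = (I − K·H)·P̄ = [14088/4963 7464/4963; 7464/4963 4614/4963]
step 1: x̄ = F·x = [-4799/4963, -8206/4963]
step 1: P̄ = F·P·Fᵀ + Q = [33940/4963 8304/4963; 8304/4963 15793/4963]
step 1: y = z − H·x̄ = [131/4963, 24782/4963]
step 1: S = H·P̄·Hᵀ + R = [188175/4963 135281/4963; 135281/4963 141142/4963]
step 1: K = P̄·Hᵀ·S⁻¹ = [-88716/151273 75356/151273; -190011/1664003 642798/1664003]
step 1: x' = x̄ + K·y = [227663/151273, 453379/1664003]
step 1: P' = (I − K·H)·P̄ = [403500/151273 209856/151273; 209856/151273 1412270/1664003]
step 2: x̄ = F·x = [-227663/151273, 1144156/1664003]
step 2: P̄ = F·P·Fᵀ + Q = [1008592/151273 226068/151273; 226068/151273 4962437/1664003]
step 2: y = z − H·x̄ = [-10105057/1664003, -7600764/1664003]
step 2: S = H·P̄·Hᵀ + R = [62527011/1664003 44470225/1664003; 44470225/1664003 45827966/1664003]
step 2: K = P̄·Hᵀ·S⁻¹ = [-308517060/533583667 257062184/533583667; -58368795/533583667 201021606/533583667]
step 2: x' = x̄ + K·y = [-103687529/533583667, -196871539/533583667]
step 2: P' = (I − K·H)·P̄ = [1388220672/533583667 719802408/533583667; 719802408/533583667 440955742/533583667]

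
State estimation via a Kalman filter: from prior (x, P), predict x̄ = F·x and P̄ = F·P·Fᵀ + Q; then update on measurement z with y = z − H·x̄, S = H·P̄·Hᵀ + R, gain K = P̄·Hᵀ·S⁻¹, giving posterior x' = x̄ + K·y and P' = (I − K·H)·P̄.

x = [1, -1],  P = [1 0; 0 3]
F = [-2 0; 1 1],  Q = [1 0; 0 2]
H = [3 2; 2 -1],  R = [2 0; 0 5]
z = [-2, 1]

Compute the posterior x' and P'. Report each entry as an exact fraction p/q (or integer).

x' = [-14/83, -66/83]
P' = [622/1577 -696/1577; -696/1577 1438/1577]

x̄ = F·x = [-2, 0]
P̄ = F·P·Fᵀ + Q = [5 -2; -2 6]
y = z − H·x̄ = [4, 5]
S = H·P̄·Hᵀ + R = [47 16; 16 39]
K = P̄·Hᵀ·S⁻¹ = [237/1577 388/1577; 394/1577 -566/1577]
x' = x̄ + K·y = [-14/83, -66/83]
P' = (I − K·H)·P̄ = [622/1577 -696/1577; -696/1577 1438/1577]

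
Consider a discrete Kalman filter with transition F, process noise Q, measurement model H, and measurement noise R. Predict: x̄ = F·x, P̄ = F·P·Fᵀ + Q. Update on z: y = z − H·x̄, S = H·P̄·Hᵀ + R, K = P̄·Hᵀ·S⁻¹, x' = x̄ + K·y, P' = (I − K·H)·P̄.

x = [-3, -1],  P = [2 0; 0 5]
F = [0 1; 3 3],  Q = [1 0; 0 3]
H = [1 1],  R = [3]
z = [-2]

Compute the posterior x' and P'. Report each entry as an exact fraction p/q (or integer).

x̄ = F·x = [-1, -12]
P̄ = F·P·Fᵀ + Q = [6 15; 15 66]
y = z − H·x̄ = [11]
S = H·P̄·Hᵀ + R = [105]
K = P̄·Hᵀ·S⁻¹ = [1/5; 27/35]
x' = x̄ + K·y = [6/5, -123/35]
P' = (I − K·H)·P̄ = [9/5 -6/5; -6/5 123/35]

x' = [6/5, -123/35]
P' = [9/5 -6/5; -6/5 123/35]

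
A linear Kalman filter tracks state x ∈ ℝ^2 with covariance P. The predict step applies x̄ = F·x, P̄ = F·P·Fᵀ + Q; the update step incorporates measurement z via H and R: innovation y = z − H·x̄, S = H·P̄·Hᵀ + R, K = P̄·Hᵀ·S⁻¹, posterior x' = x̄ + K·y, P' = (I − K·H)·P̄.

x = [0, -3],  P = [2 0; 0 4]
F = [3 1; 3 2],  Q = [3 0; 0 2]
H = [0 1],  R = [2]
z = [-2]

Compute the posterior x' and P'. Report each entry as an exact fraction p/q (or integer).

x' = [-5/19, -42/19]
P' = [137/19 26/19; 26/19 36/19]

x̄ = F·x = [-3, -6]
P̄ = F·P·Fᵀ + Q = [25 26; 26 36]
y = z − H·x̄ = [4]
S = H·P̄·Hᵀ + R = [38]
K = P̄·Hᵀ·S⁻¹ = [13/19; 18/19]
x' = x̄ + K·y = [-5/19, -42/19]
P' = (I − K·H)·P̄ = [137/19 26/19; 26/19 36/19]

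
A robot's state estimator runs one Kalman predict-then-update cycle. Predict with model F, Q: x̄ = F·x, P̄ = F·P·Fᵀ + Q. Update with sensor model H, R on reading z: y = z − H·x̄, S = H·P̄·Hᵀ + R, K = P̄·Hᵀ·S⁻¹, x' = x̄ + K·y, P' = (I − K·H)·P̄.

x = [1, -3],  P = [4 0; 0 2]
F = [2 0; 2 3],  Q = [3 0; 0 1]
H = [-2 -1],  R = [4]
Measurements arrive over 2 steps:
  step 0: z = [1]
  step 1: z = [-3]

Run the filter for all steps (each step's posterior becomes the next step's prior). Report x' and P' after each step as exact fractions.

step 0: x' = [466/179, -1119/179], P' = [485/179 -754/179; -754/179 1776/179]
step 1: x' = [63184/9343, -102731/9343], P' = [97909/9343 -186338/9343; -186338/9343 388224/9343]

step 0: x̄ = F·x = [2, -7]
step 0: P̄ = F·P·Fᵀ + Q = [19 16; 16 35]
step 0: y = z − H·x̄ = [-2]
step 0: S = H·P̄·Hᵀ + R = [179]
step 0: K = P̄·Hᵀ·S⁻¹ = [-54/179; -67/179]
step 0: x' = x̄ + K·y = [466/179, -1119/179]
step 0: P' = (I − K·H)·P̄ = [485/179 -754/179; -754/179 1776/179]
step 1: x̄ = F·x = [932/179, -2425/179]
step 1: P̄ = F·P·Fᵀ + Q = [2477/179 -2584/179; -2584/179 9055/179]
step 1: y = z − H·x̄ = [-1098/179]
step 1: S = H·P̄·Hᵀ + R = [9343/179]
step 1: K = P̄·Hᵀ·S⁻¹ = [-2370/9343; -3887/9343]
step 1: x' = x̄ + K·y = [63184/9343, -102731/9343]
step 1: P' = (I − K·H)·P̄ = [97909/9343 -186338/9343; -186338/9343 388224/9343]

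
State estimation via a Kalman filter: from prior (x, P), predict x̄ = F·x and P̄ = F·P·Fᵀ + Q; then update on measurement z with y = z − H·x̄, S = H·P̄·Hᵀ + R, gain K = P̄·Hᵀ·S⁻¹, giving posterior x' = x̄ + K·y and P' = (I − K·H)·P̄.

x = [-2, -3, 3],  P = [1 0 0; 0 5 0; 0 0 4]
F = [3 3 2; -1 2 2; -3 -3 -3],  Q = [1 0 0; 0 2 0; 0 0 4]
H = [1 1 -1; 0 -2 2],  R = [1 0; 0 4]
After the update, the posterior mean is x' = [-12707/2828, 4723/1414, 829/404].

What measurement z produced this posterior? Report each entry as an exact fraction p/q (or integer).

x̄ = F·x = [-9, 2, 6]
P̄ = F·P·Fᵀ + Q = [71 43 -78; 43 39 -51; -78 -51 94]
S = H·P̄·Hᵀ + R = [549 -712; -712 944]
K = P̄·Hᵀ·S⁻¹ = [559/707 1923/5656; -163/707 -1031/2828; -36/101 31/808]
x' − x̄ = [12745/2828, 1895/1414, -1595/404] = K·y
y = (KᵀK)⁻¹·Kᵀ·(x' − x̄) = [10, -10]
z = y + H·x̄ = [10, -10] + [-13, 8] = [-3, -2]

z = [-3, -2]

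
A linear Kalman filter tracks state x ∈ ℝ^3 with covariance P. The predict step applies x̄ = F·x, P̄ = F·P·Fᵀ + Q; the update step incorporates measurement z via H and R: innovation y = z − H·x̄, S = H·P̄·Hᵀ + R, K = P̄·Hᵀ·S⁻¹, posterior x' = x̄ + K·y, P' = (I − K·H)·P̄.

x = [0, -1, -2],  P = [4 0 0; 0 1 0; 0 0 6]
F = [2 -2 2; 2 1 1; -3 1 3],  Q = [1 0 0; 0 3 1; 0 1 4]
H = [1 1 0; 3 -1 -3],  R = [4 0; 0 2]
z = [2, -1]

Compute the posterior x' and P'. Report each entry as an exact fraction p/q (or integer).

x' = [21067/10823, -10547/32469, 76781/32469]
P' = [57426/10823 -99490/32469 205468/32469; -99490/32469 454886/97407 -450560/97407; 205468/32469 -450560/97407 788414/97407]

x̄ = F·x = [-2, -3, -7]
P̄ = F·P·Fᵀ + Q = [45 26 10; 26 26 -4; 10 -4 95]
y = z − H·x̄ = [7, -19]
S = H·P̄·Hᵀ + R = [127 143; 143 928]
K = P̄·Hᵀ·S⁻¹ = [18197/32469 -40/32469; 39104/97407 692/97407; 41461/97407 -32735/97407]
x' = x̄ + K·y = [21067/10823, -10547/32469, 76781/32469]
P' = (I − K·H)·P̄ = [57426/10823 -99490/32469 205468/32469; -99490/32469 454886/97407 -450560/97407; 205468/32469 -450560/97407 788414/97407]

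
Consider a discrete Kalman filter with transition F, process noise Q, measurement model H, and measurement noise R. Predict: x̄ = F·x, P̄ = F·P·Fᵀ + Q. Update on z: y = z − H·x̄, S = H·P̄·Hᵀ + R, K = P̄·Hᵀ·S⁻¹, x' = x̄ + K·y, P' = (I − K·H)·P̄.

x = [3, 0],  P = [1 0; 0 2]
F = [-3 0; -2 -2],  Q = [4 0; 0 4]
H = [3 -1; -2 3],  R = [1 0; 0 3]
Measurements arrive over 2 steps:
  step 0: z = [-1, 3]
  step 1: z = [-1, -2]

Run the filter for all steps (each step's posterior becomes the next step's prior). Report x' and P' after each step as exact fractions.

step 0: x' = [-903/4423, 3074/4423], P' = [2103/8846 1299/4423; 1299/4423 2690/4423]
step 1: x' = [-15787651/23392715, -25973678/23392715], P' = [5427141/23392715 6664878/23392715; 6664878/23392715 13857504/23392715]

step 0: x̄ = F·x = [-9, -6]
step 0: P̄ = F·P·Fᵀ + Q = [13 6; 6 16]
step 0: y = z − H·x̄ = [20, 3]
step 0: S = H·P̄·Hᵀ + R = [98 -60; -60 127]
step 0: K = P̄·Hᵀ·S⁻¹ = [3711/8846 598/4423; 1207/4423 1824/4423]
step 0: x' = x̄ + K·y = [-903/4423, 3074/4423]
step 0: P' = (I − K·H)·P̄ = [2103/8846 1299/4423; 1299/4423 2690/4423]
step 1: x̄ = F·x = [2709/4423, -4342/4423]
step 1: P̄ = F·P·Fᵀ + Q = [54311/8846 14103/4423; 14103/4423 43050/4423]
step 1: y = z − H·x̄ = [-16892/4423, 9598/4423]
step 1: S = H·P̄·Hᵀ + R = [414509/8846 -136950/4423; -136950/4423 340105/4423]
step 1: K = P̄·Hᵀ·S⁻¹ = [1923309/4678543 3046784/23392715; 1227426/4678543 9414252/23392715]
step 1: x' = x̄ + K·y = [-15787651/23392715, -25973678/23392715]
step 1: P' = (I − K·H)·P̄ = [5427141/23392715 6664878/23392715; 6664878/23392715 13857504/23392715]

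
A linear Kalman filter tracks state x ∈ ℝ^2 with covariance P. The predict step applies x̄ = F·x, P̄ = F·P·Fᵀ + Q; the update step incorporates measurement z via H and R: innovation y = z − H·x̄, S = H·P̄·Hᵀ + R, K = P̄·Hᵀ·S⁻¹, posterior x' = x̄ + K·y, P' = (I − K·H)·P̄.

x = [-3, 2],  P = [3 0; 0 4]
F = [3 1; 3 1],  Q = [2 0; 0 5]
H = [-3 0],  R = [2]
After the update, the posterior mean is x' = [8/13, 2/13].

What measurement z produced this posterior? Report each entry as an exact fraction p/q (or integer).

x̄ = F·x = [-7, -7]
P̄ = F·P·Fᵀ + Q = [33 31; 31 36]
S = H·P̄·Hᵀ + R = [299]
K = P̄·Hᵀ·S⁻¹ = [-99/299; -93/299]
x' − x̄ = [99/13, 93/13] = K·y
y = (KᵀK)⁻¹·Kᵀ·(x' − x̄) = [-23]
z = y + H·x̄ = [-23] + [21] = [-2]

z = [-2]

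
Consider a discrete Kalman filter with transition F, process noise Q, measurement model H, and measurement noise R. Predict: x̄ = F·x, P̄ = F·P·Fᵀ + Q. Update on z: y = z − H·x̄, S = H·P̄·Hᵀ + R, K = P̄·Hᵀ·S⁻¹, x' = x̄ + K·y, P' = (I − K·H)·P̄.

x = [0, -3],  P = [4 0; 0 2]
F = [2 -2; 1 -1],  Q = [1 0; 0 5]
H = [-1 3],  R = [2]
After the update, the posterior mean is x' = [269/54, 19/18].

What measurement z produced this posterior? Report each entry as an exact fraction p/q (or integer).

z = [-2]

x̄ = F·x = [6, 3]
P̄ = F·P·Fᵀ + Q = [25 12; 12 11]
S = H·P̄·Hᵀ + R = [54]
K = P̄·Hᵀ·S⁻¹ = [11/54; 7/18]
x' − x̄ = [-55/54, -35/18] = K·y
y = (KᵀK)⁻¹·Kᵀ·(x' − x̄) = [-5]
z = y + H·x̄ = [-5] + [3] = [-2]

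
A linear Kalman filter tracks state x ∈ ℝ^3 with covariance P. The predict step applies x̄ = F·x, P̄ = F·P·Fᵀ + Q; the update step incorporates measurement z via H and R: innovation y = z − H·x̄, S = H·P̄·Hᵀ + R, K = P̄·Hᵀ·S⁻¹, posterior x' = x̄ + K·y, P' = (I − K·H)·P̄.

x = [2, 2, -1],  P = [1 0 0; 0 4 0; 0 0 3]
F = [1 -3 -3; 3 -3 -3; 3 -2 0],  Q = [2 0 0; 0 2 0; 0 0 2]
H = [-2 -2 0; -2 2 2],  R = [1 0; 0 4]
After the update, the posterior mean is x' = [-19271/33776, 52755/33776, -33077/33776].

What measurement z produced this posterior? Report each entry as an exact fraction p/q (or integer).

x̄ = F·x = [-1, 3, 2]
P̄ = F·P·Fᵀ + Q = [66 66 27; 66 74 33; 27 33 27]
S = H·P̄·Hᵀ + R = [1089 -272; -272 192]
K = P̄·Hᵀ·S⁻¹ = [-1125/4222 -6501/67552; -983/4222 6569/67552; -159/4222 19617/67552]
x' − x̄ = [14505/33776, -48573/33776, -100629/33776] = K·y
y = (KᵀK)⁻¹·Kᵀ·(x' − x̄) = [2, -10]
z = y + H·x̄ = [2, -10] + [-4, 12] = [-2, 2]

z = [-2, 2]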